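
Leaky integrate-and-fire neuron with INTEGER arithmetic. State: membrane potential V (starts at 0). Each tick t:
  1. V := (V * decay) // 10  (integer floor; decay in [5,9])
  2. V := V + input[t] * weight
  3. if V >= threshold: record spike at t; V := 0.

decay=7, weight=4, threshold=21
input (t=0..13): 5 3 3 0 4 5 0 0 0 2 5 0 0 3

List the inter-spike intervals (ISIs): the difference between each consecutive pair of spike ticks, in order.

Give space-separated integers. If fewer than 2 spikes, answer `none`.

Answer: 3 6

Derivation:
t=0: input=5 -> V=20
t=1: input=3 -> V=0 FIRE
t=2: input=3 -> V=12
t=3: input=0 -> V=8
t=4: input=4 -> V=0 FIRE
t=5: input=5 -> V=20
t=6: input=0 -> V=14
t=7: input=0 -> V=9
t=8: input=0 -> V=6
t=9: input=2 -> V=12
t=10: input=5 -> V=0 FIRE
t=11: input=0 -> V=0
t=12: input=0 -> V=0
t=13: input=3 -> V=12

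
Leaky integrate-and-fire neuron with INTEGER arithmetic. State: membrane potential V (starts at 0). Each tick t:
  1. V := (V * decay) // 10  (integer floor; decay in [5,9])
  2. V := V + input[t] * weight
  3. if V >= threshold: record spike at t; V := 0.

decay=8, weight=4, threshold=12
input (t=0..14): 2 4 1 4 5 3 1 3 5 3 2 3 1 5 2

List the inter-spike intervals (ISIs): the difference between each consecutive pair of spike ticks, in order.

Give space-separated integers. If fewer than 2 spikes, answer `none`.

t=0: input=2 -> V=8
t=1: input=4 -> V=0 FIRE
t=2: input=1 -> V=4
t=3: input=4 -> V=0 FIRE
t=4: input=5 -> V=0 FIRE
t=5: input=3 -> V=0 FIRE
t=6: input=1 -> V=4
t=7: input=3 -> V=0 FIRE
t=8: input=5 -> V=0 FIRE
t=9: input=3 -> V=0 FIRE
t=10: input=2 -> V=8
t=11: input=3 -> V=0 FIRE
t=12: input=1 -> V=4
t=13: input=5 -> V=0 FIRE
t=14: input=2 -> V=8

Answer: 2 1 1 2 1 1 2 2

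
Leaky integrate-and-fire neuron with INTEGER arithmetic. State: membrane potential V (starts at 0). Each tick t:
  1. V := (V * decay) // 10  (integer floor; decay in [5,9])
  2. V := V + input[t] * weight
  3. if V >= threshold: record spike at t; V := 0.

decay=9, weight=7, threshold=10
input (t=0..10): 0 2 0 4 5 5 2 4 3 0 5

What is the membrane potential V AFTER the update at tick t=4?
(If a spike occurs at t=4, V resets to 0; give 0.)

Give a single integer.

Answer: 0

Derivation:
t=0: input=0 -> V=0
t=1: input=2 -> V=0 FIRE
t=2: input=0 -> V=0
t=3: input=4 -> V=0 FIRE
t=4: input=5 -> V=0 FIRE
t=5: input=5 -> V=0 FIRE
t=6: input=2 -> V=0 FIRE
t=7: input=4 -> V=0 FIRE
t=8: input=3 -> V=0 FIRE
t=9: input=0 -> V=0
t=10: input=5 -> V=0 FIRE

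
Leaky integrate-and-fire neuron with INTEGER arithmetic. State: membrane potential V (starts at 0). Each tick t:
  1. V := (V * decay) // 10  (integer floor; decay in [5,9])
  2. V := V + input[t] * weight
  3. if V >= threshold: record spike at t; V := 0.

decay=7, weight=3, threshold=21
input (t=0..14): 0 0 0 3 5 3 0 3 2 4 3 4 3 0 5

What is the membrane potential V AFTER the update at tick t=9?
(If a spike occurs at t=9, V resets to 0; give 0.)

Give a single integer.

t=0: input=0 -> V=0
t=1: input=0 -> V=0
t=2: input=0 -> V=0
t=3: input=3 -> V=9
t=4: input=5 -> V=0 FIRE
t=5: input=3 -> V=9
t=6: input=0 -> V=6
t=7: input=3 -> V=13
t=8: input=2 -> V=15
t=9: input=4 -> V=0 FIRE
t=10: input=3 -> V=9
t=11: input=4 -> V=18
t=12: input=3 -> V=0 FIRE
t=13: input=0 -> V=0
t=14: input=5 -> V=15

Answer: 0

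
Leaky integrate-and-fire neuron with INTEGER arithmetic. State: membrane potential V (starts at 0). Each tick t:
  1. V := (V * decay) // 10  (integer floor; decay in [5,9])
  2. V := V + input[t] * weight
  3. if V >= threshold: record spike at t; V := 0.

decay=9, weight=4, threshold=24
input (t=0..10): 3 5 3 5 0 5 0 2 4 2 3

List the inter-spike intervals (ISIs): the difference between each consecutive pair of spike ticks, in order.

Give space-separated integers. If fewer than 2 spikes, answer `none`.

t=0: input=3 -> V=12
t=1: input=5 -> V=0 FIRE
t=2: input=3 -> V=12
t=3: input=5 -> V=0 FIRE
t=4: input=0 -> V=0
t=5: input=5 -> V=20
t=6: input=0 -> V=18
t=7: input=2 -> V=0 FIRE
t=8: input=4 -> V=16
t=9: input=2 -> V=22
t=10: input=3 -> V=0 FIRE

Answer: 2 4 3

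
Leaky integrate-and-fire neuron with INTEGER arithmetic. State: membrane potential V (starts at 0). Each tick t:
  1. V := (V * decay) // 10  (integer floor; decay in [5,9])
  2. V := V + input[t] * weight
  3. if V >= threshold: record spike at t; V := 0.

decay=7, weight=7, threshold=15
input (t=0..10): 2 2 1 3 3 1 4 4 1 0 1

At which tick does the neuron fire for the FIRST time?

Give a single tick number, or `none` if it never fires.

t=0: input=2 -> V=14
t=1: input=2 -> V=0 FIRE
t=2: input=1 -> V=7
t=3: input=3 -> V=0 FIRE
t=4: input=3 -> V=0 FIRE
t=5: input=1 -> V=7
t=6: input=4 -> V=0 FIRE
t=7: input=4 -> V=0 FIRE
t=8: input=1 -> V=7
t=9: input=0 -> V=4
t=10: input=1 -> V=9

Answer: 1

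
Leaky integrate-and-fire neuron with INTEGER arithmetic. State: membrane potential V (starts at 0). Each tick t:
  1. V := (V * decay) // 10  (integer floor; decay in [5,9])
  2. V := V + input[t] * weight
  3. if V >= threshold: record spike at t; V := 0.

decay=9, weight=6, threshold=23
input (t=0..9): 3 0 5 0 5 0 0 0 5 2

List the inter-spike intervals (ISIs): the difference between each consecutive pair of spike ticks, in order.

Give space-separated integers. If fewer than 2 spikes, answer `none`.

Answer: 2 4

Derivation:
t=0: input=3 -> V=18
t=1: input=0 -> V=16
t=2: input=5 -> V=0 FIRE
t=3: input=0 -> V=0
t=4: input=5 -> V=0 FIRE
t=5: input=0 -> V=0
t=6: input=0 -> V=0
t=7: input=0 -> V=0
t=8: input=5 -> V=0 FIRE
t=9: input=2 -> V=12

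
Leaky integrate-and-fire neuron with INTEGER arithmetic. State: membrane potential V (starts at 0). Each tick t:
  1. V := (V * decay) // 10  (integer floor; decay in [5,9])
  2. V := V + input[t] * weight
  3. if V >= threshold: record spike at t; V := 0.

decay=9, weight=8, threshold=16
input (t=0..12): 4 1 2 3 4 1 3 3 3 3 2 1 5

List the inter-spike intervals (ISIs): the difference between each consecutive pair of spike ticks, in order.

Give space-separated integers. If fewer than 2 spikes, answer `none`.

Answer: 2 1 1 2 1 1 1 1 2

Derivation:
t=0: input=4 -> V=0 FIRE
t=1: input=1 -> V=8
t=2: input=2 -> V=0 FIRE
t=3: input=3 -> V=0 FIRE
t=4: input=4 -> V=0 FIRE
t=5: input=1 -> V=8
t=6: input=3 -> V=0 FIRE
t=7: input=3 -> V=0 FIRE
t=8: input=3 -> V=0 FIRE
t=9: input=3 -> V=0 FIRE
t=10: input=2 -> V=0 FIRE
t=11: input=1 -> V=8
t=12: input=5 -> V=0 FIRE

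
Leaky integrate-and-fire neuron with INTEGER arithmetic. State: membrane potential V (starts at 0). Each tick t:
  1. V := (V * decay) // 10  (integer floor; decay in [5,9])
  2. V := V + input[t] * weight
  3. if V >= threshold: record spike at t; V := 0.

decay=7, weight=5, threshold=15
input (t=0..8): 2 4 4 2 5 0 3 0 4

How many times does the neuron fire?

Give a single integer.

Answer: 5

Derivation:
t=0: input=2 -> V=10
t=1: input=4 -> V=0 FIRE
t=2: input=4 -> V=0 FIRE
t=3: input=2 -> V=10
t=4: input=5 -> V=0 FIRE
t=5: input=0 -> V=0
t=6: input=3 -> V=0 FIRE
t=7: input=0 -> V=0
t=8: input=4 -> V=0 FIRE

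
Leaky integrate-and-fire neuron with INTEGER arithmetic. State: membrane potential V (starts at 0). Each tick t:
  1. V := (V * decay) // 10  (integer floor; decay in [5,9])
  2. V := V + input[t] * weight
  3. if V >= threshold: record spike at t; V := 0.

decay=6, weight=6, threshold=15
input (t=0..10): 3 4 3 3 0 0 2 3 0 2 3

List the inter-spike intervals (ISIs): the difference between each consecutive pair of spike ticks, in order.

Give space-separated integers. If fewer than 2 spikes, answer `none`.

Answer: 1 1 1 4 3

Derivation:
t=0: input=3 -> V=0 FIRE
t=1: input=4 -> V=0 FIRE
t=2: input=3 -> V=0 FIRE
t=3: input=3 -> V=0 FIRE
t=4: input=0 -> V=0
t=5: input=0 -> V=0
t=6: input=2 -> V=12
t=7: input=3 -> V=0 FIRE
t=8: input=0 -> V=0
t=9: input=2 -> V=12
t=10: input=3 -> V=0 FIRE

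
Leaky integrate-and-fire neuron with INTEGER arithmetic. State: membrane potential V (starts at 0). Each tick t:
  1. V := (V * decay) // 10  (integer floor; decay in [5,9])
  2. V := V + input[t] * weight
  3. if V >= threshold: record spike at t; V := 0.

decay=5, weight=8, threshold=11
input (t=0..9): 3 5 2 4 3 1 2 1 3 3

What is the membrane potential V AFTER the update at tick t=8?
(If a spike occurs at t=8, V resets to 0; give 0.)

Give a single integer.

Answer: 0

Derivation:
t=0: input=3 -> V=0 FIRE
t=1: input=5 -> V=0 FIRE
t=2: input=2 -> V=0 FIRE
t=3: input=4 -> V=0 FIRE
t=4: input=3 -> V=0 FIRE
t=5: input=1 -> V=8
t=6: input=2 -> V=0 FIRE
t=7: input=1 -> V=8
t=8: input=3 -> V=0 FIRE
t=9: input=3 -> V=0 FIRE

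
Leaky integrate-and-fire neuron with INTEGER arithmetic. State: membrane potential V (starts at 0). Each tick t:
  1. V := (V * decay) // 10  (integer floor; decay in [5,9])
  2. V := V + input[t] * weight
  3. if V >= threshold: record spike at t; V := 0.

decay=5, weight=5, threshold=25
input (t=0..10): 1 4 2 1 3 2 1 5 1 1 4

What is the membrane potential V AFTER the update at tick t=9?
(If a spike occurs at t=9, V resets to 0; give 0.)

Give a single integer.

t=0: input=1 -> V=5
t=1: input=4 -> V=22
t=2: input=2 -> V=21
t=3: input=1 -> V=15
t=4: input=3 -> V=22
t=5: input=2 -> V=21
t=6: input=1 -> V=15
t=7: input=5 -> V=0 FIRE
t=8: input=1 -> V=5
t=9: input=1 -> V=7
t=10: input=4 -> V=23

Answer: 7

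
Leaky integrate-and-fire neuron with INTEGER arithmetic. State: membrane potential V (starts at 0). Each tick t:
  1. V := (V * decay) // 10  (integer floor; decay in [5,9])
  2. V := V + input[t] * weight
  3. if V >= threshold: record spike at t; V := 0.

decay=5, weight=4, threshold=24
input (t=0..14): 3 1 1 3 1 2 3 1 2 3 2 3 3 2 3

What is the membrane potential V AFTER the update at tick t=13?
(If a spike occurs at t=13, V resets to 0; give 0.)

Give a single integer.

Answer: 19

Derivation:
t=0: input=3 -> V=12
t=1: input=1 -> V=10
t=2: input=1 -> V=9
t=3: input=3 -> V=16
t=4: input=1 -> V=12
t=5: input=2 -> V=14
t=6: input=3 -> V=19
t=7: input=1 -> V=13
t=8: input=2 -> V=14
t=9: input=3 -> V=19
t=10: input=2 -> V=17
t=11: input=3 -> V=20
t=12: input=3 -> V=22
t=13: input=2 -> V=19
t=14: input=3 -> V=21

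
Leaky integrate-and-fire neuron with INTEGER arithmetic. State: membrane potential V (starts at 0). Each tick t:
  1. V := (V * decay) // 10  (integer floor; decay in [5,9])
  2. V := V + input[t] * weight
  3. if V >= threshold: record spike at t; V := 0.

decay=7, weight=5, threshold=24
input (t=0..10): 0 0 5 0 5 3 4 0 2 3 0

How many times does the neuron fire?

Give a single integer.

Answer: 3

Derivation:
t=0: input=0 -> V=0
t=1: input=0 -> V=0
t=2: input=5 -> V=0 FIRE
t=3: input=0 -> V=0
t=4: input=5 -> V=0 FIRE
t=5: input=3 -> V=15
t=6: input=4 -> V=0 FIRE
t=7: input=0 -> V=0
t=8: input=2 -> V=10
t=9: input=3 -> V=22
t=10: input=0 -> V=15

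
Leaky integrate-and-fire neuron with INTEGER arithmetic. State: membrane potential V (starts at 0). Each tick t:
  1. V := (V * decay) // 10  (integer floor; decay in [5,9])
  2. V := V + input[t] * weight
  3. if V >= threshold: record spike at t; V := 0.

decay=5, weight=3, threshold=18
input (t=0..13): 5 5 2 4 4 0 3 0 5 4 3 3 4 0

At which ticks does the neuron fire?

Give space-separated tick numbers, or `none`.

Answer: 1 4 9 12

Derivation:
t=0: input=5 -> V=15
t=1: input=5 -> V=0 FIRE
t=2: input=2 -> V=6
t=3: input=4 -> V=15
t=4: input=4 -> V=0 FIRE
t=5: input=0 -> V=0
t=6: input=3 -> V=9
t=7: input=0 -> V=4
t=8: input=5 -> V=17
t=9: input=4 -> V=0 FIRE
t=10: input=3 -> V=9
t=11: input=3 -> V=13
t=12: input=4 -> V=0 FIRE
t=13: input=0 -> V=0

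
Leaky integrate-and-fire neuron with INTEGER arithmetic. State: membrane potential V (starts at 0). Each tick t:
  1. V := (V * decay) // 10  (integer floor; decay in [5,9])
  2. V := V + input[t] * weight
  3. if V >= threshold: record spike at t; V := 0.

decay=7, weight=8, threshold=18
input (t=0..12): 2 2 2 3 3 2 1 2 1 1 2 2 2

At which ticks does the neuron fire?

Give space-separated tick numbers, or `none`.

t=0: input=2 -> V=16
t=1: input=2 -> V=0 FIRE
t=2: input=2 -> V=16
t=3: input=3 -> V=0 FIRE
t=4: input=3 -> V=0 FIRE
t=5: input=2 -> V=16
t=6: input=1 -> V=0 FIRE
t=7: input=2 -> V=16
t=8: input=1 -> V=0 FIRE
t=9: input=1 -> V=8
t=10: input=2 -> V=0 FIRE
t=11: input=2 -> V=16
t=12: input=2 -> V=0 FIRE

Answer: 1 3 4 6 8 10 12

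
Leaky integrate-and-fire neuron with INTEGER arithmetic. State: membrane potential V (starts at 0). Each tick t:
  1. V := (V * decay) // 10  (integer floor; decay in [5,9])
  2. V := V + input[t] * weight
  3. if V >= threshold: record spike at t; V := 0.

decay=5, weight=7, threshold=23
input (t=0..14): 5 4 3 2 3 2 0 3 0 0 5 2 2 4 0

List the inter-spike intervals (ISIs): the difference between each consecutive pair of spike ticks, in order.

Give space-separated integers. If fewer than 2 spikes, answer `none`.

Answer: 1 2 2 5 3

Derivation:
t=0: input=5 -> V=0 FIRE
t=1: input=4 -> V=0 FIRE
t=2: input=3 -> V=21
t=3: input=2 -> V=0 FIRE
t=4: input=3 -> V=21
t=5: input=2 -> V=0 FIRE
t=6: input=0 -> V=0
t=7: input=3 -> V=21
t=8: input=0 -> V=10
t=9: input=0 -> V=5
t=10: input=5 -> V=0 FIRE
t=11: input=2 -> V=14
t=12: input=2 -> V=21
t=13: input=4 -> V=0 FIRE
t=14: input=0 -> V=0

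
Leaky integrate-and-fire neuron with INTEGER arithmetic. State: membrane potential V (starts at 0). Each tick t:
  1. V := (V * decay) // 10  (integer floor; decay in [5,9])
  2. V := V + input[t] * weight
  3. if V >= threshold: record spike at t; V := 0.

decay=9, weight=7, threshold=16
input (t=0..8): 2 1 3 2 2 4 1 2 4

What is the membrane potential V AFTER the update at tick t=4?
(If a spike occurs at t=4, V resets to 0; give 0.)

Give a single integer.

t=0: input=2 -> V=14
t=1: input=1 -> V=0 FIRE
t=2: input=3 -> V=0 FIRE
t=3: input=2 -> V=14
t=4: input=2 -> V=0 FIRE
t=5: input=4 -> V=0 FIRE
t=6: input=1 -> V=7
t=7: input=2 -> V=0 FIRE
t=8: input=4 -> V=0 FIRE

Answer: 0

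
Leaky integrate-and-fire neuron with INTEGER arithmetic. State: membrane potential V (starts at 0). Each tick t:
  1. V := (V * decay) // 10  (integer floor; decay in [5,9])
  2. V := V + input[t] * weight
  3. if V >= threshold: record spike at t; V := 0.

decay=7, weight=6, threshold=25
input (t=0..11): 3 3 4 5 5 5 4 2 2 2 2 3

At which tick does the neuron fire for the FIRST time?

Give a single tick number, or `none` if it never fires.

Answer: 1

Derivation:
t=0: input=3 -> V=18
t=1: input=3 -> V=0 FIRE
t=2: input=4 -> V=24
t=3: input=5 -> V=0 FIRE
t=4: input=5 -> V=0 FIRE
t=5: input=5 -> V=0 FIRE
t=6: input=4 -> V=24
t=7: input=2 -> V=0 FIRE
t=8: input=2 -> V=12
t=9: input=2 -> V=20
t=10: input=2 -> V=0 FIRE
t=11: input=3 -> V=18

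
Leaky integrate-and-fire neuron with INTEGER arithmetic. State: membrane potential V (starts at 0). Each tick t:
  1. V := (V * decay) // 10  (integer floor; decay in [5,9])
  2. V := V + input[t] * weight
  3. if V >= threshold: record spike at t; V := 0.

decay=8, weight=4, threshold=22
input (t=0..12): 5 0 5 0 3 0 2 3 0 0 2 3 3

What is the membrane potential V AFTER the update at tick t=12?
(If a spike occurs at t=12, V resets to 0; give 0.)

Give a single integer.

Answer: 0

Derivation:
t=0: input=5 -> V=20
t=1: input=0 -> V=16
t=2: input=5 -> V=0 FIRE
t=3: input=0 -> V=0
t=4: input=3 -> V=12
t=5: input=0 -> V=9
t=6: input=2 -> V=15
t=7: input=3 -> V=0 FIRE
t=8: input=0 -> V=0
t=9: input=0 -> V=0
t=10: input=2 -> V=8
t=11: input=3 -> V=18
t=12: input=3 -> V=0 FIRE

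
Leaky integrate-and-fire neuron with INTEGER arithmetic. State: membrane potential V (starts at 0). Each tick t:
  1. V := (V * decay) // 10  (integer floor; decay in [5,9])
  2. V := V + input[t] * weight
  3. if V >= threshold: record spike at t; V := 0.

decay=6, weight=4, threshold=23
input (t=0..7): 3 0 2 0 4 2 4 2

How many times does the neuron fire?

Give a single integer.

t=0: input=3 -> V=12
t=1: input=0 -> V=7
t=2: input=2 -> V=12
t=3: input=0 -> V=7
t=4: input=4 -> V=20
t=5: input=2 -> V=20
t=6: input=4 -> V=0 FIRE
t=7: input=2 -> V=8

Answer: 1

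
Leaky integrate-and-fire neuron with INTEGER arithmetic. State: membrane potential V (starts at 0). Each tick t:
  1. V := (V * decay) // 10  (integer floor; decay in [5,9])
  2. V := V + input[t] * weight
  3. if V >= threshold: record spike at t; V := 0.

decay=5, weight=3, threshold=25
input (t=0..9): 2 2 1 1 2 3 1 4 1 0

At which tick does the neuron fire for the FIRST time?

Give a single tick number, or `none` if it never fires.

Answer: none

Derivation:
t=0: input=2 -> V=6
t=1: input=2 -> V=9
t=2: input=1 -> V=7
t=3: input=1 -> V=6
t=4: input=2 -> V=9
t=5: input=3 -> V=13
t=6: input=1 -> V=9
t=7: input=4 -> V=16
t=8: input=1 -> V=11
t=9: input=0 -> V=5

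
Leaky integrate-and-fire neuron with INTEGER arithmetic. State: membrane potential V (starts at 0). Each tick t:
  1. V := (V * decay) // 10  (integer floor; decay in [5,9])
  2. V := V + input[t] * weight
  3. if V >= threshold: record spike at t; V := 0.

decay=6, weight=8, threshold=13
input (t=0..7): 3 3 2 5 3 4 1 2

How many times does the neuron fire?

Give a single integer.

Answer: 7

Derivation:
t=0: input=3 -> V=0 FIRE
t=1: input=3 -> V=0 FIRE
t=2: input=2 -> V=0 FIRE
t=3: input=5 -> V=0 FIRE
t=4: input=3 -> V=0 FIRE
t=5: input=4 -> V=0 FIRE
t=6: input=1 -> V=8
t=7: input=2 -> V=0 FIRE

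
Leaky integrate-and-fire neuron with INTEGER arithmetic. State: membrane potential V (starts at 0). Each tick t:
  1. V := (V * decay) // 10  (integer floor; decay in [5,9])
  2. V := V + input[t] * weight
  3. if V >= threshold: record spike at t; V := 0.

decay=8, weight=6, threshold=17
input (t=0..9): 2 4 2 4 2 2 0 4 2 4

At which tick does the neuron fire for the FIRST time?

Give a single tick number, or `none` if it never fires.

t=0: input=2 -> V=12
t=1: input=4 -> V=0 FIRE
t=2: input=2 -> V=12
t=3: input=4 -> V=0 FIRE
t=4: input=2 -> V=12
t=5: input=2 -> V=0 FIRE
t=6: input=0 -> V=0
t=7: input=4 -> V=0 FIRE
t=8: input=2 -> V=12
t=9: input=4 -> V=0 FIRE

Answer: 1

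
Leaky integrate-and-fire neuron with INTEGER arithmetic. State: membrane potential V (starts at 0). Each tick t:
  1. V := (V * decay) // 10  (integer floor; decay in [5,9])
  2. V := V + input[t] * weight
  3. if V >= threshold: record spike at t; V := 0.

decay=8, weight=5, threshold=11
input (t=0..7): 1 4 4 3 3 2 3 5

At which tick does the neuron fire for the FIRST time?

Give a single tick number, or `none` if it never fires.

t=0: input=1 -> V=5
t=1: input=4 -> V=0 FIRE
t=2: input=4 -> V=0 FIRE
t=3: input=3 -> V=0 FIRE
t=4: input=3 -> V=0 FIRE
t=5: input=2 -> V=10
t=6: input=3 -> V=0 FIRE
t=7: input=5 -> V=0 FIRE

Answer: 1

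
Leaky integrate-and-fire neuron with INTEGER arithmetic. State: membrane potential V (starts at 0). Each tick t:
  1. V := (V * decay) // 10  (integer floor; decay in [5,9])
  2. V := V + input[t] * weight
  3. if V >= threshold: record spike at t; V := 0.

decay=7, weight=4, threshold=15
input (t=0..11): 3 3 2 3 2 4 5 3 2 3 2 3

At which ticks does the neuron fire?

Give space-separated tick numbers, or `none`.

Answer: 1 3 5 6 8 10

Derivation:
t=0: input=3 -> V=12
t=1: input=3 -> V=0 FIRE
t=2: input=2 -> V=8
t=3: input=3 -> V=0 FIRE
t=4: input=2 -> V=8
t=5: input=4 -> V=0 FIRE
t=6: input=5 -> V=0 FIRE
t=7: input=3 -> V=12
t=8: input=2 -> V=0 FIRE
t=9: input=3 -> V=12
t=10: input=2 -> V=0 FIRE
t=11: input=3 -> V=12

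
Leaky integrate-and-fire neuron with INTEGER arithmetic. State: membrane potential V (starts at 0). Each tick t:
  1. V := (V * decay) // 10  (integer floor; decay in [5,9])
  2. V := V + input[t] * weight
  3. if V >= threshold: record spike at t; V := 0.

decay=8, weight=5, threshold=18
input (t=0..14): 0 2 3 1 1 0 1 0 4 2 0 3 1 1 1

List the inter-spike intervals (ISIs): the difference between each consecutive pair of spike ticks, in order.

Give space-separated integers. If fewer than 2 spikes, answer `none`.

Answer: 6 3

Derivation:
t=0: input=0 -> V=0
t=1: input=2 -> V=10
t=2: input=3 -> V=0 FIRE
t=3: input=1 -> V=5
t=4: input=1 -> V=9
t=5: input=0 -> V=7
t=6: input=1 -> V=10
t=7: input=0 -> V=8
t=8: input=4 -> V=0 FIRE
t=9: input=2 -> V=10
t=10: input=0 -> V=8
t=11: input=3 -> V=0 FIRE
t=12: input=1 -> V=5
t=13: input=1 -> V=9
t=14: input=1 -> V=12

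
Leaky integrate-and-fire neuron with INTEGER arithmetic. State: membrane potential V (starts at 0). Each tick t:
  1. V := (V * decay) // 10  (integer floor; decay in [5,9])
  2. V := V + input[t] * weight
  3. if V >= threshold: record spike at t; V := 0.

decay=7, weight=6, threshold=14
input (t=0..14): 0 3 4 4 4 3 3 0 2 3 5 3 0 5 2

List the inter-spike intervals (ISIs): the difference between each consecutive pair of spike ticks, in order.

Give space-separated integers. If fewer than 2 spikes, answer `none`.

t=0: input=0 -> V=0
t=1: input=3 -> V=0 FIRE
t=2: input=4 -> V=0 FIRE
t=3: input=4 -> V=0 FIRE
t=4: input=4 -> V=0 FIRE
t=5: input=3 -> V=0 FIRE
t=6: input=3 -> V=0 FIRE
t=7: input=0 -> V=0
t=8: input=2 -> V=12
t=9: input=3 -> V=0 FIRE
t=10: input=5 -> V=0 FIRE
t=11: input=3 -> V=0 FIRE
t=12: input=0 -> V=0
t=13: input=5 -> V=0 FIRE
t=14: input=2 -> V=12

Answer: 1 1 1 1 1 3 1 1 2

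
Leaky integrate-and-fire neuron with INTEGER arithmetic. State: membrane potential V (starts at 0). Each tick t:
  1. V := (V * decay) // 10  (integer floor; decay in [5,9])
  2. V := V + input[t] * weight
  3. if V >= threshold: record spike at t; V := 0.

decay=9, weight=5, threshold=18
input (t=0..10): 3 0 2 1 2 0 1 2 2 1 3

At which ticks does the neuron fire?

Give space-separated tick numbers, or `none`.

t=0: input=3 -> V=15
t=1: input=0 -> V=13
t=2: input=2 -> V=0 FIRE
t=3: input=1 -> V=5
t=4: input=2 -> V=14
t=5: input=0 -> V=12
t=6: input=1 -> V=15
t=7: input=2 -> V=0 FIRE
t=8: input=2 -> V=10
t=9: input=1 -> V=14
t=10: input=3 -> V=0 FIRE

Answer: 2 7 10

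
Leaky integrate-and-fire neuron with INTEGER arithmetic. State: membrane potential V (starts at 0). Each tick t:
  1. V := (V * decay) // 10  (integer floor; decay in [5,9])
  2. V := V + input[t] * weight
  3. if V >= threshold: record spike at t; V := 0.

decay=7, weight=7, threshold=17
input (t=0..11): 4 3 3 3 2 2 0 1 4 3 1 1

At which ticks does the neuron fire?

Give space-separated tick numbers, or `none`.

Answer: 0 1 2 3 5 8 9

Derivation:
t=0: input=4 -> V=0 FIRE
t=1: input=3 -> V=0 FIRE
t=2: input=3 -> V=0 FIRE
t=3: input=3 -> V=0 FIRE
t=4: input=2 -> V=14
t=5: input=2 -> V=0 FIRE
t=6: input=0 -> V=0
t=7: input=1 -> V=7
t=8: input=4 -> V=0 FIRE
t=9: input=3 -> V=0 FIRE
t=10: input=1 -> V=7
t=11: input=1 -> V=11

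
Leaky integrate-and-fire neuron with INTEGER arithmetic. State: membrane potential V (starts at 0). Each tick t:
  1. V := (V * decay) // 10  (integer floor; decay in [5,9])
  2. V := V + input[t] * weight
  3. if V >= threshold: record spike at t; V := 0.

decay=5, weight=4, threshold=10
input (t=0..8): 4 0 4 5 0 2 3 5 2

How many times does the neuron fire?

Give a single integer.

Answer: 5

Derivation:
t=0: input=4 -> V=0 FIRE
t=1: input=0 -> V=0
t=2: input=4 -> V=0 FIRE
t=3: input=5 -> V=0 FIRE
t=4: input=0 -> V=0
t=5: input=2 -> V=8
t=6: input=3 -> V=0 FIRE
t=7: input=5 -> V=0 FIRE
t=8: input=2 -> V=8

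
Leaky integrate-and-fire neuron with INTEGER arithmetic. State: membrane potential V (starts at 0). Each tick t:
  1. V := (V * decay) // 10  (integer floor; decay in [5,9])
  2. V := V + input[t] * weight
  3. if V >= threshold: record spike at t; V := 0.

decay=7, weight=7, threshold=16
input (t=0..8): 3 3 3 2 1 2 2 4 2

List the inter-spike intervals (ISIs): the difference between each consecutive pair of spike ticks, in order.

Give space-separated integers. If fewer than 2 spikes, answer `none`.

Answer: 1 1 2 2 1

Derivation:
t=0: input=3 -> V=0 FIRE
t=1: input=3 -> V=0 FIRE
t=2: input=3 -> V=0 FIRE
t=3: input=2 -> V=14
t=4: input=1 -> V=0 FIRE
t=5: input=2 -> V=14
t=6: input=2 -> V=0 FIRE
t=7: input=4 -> V=0 FIRE
t=8: input=2 -> V=14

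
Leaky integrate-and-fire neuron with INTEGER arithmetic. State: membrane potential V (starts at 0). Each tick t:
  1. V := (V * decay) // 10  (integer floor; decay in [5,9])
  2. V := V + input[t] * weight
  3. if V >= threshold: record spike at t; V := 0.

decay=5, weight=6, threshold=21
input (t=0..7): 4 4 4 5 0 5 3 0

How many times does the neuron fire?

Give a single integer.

Answer: 5

Derivation:
t=0: input=4 -> V=0 FIRE
t=1: input=4 -> V=0 FIRE
t=2: input=4 -> V=0 FIRE
t=3: input=5 -> V=0 FIRE
t=4: input=0 -> V=0
t=5: input=5 -> V=0 FIRE
t=6: input=3 -> V=18
t=7: input=0 -> V=9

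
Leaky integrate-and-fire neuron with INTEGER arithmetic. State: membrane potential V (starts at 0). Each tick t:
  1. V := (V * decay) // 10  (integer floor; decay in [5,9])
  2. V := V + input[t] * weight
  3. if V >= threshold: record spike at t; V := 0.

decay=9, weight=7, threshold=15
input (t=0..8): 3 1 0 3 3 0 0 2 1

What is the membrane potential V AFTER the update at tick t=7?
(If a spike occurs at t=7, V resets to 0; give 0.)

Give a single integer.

Answer: 14

Derivation:
t=0: input=3 -> V=0 FIRE
t=1: input=1 -> V=7
t=2: input=0 -> V=6
t=3: input=3 -> V=0 FIRE
t=4: input=3 -> V=0 FIRE
t=5: input=0 -> V=0
t=6: input=0 -> V=0
t=7: input=2 -> V=14
t=8: input=1 -> V=0 FIRE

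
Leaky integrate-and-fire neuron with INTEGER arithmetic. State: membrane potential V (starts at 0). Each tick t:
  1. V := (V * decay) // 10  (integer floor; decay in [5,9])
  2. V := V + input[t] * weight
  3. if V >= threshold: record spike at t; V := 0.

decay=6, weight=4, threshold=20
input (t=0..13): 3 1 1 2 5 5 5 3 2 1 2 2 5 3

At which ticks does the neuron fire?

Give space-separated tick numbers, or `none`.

Answer: 4 5 6 12

Derivation:
t=0: input=3 -> V=12
t=1: input=1 -> V=11
t=2: input=1 -> V=10
t=3: input=2 -> V=14
t=4: input=5 -> V=0 FIRE
t=5: input=5 -> V=0 FIRE
t=6: input=5 -> V=0 FIRE
t=7: input=3 -> V=12
t=8: input=2 -> V=15
t=9: input=1 -> V=13
t=10: input=2 -> V=15
t=11: input=2 -> V=17
t=12: input=5 -> V=0 FIRE
t=13: input=3 -> V=12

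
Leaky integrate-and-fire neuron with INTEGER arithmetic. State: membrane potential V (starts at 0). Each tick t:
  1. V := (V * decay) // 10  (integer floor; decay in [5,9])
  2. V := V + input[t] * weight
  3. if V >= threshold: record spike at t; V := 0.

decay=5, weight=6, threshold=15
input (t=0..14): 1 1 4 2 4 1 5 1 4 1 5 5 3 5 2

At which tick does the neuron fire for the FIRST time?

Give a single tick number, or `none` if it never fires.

t=0: input=1 -> V=6
t=1: input=1 -> V=9
t=2: input=4 -> V=0 FIRE
t=3: input=2 -> V=12
t=4: input=4 -> V=0 FIRE
t=5: input=1 -> V=6
t=6: input=5 -> V=0 FIRE
t=7: input=1 -> V=6
t=8: input=4 -> V=0 FIRE
t=9: input=1 -> V=6
t=10: input=5 -> V=0 FIRE
t=11: input=5 -> V=0 FIRE
t=12: input=3 -> V=0 FIRE
t=13: input=5 -> V=0 FIRE
t=14: input=2 -> V=12

Answer: 2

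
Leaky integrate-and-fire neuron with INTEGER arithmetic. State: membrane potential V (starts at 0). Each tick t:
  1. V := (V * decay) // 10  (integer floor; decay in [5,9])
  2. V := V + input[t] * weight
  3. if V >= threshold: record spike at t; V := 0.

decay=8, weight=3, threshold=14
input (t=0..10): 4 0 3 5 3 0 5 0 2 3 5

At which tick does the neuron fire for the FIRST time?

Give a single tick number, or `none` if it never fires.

t=0: input=4 -> V=12
t=1: input=0 -> V=9
t=2: input=3 -> V=0 FIRE
t=3: input=5 -> V=0 FIRE
t=4: input=3 -> V=9
t=5: input=0 -> V=7
t=6: input=5 -> V=0 FIRE
t=7: input=0 -> V=0
t=8: input=2 -> V=6
t=9: input=3 -> V=13
t=10: input=5 -> V=0 FIRE

Answer: 2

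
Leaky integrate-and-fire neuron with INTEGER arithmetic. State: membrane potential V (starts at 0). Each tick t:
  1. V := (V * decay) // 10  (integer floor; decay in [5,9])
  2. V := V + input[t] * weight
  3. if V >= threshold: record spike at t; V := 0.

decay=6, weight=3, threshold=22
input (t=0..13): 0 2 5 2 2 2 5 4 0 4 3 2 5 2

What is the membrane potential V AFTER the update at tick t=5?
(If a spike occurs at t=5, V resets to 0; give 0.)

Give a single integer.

Answer: 15

Derivation:
t=0: input=0 -> V=0
t=1: input=2 -> V=6
t=2: input=5 -> V=18
t=3: input=2 -> V=16
t=4: input=2 -> V=15
t=5: input=2 -> V=15
t=6: input=5 -> V=0 FIRE
t=7: input=4 -> V=12
t=8: input=0 -> V=7
t=9: input=4 -> V=16
t=10: input=3 -> V=18
t=11: input=2 -> V=16
t=12: input=5 -> V=0 FIRE
t=13: input=2 -> V=6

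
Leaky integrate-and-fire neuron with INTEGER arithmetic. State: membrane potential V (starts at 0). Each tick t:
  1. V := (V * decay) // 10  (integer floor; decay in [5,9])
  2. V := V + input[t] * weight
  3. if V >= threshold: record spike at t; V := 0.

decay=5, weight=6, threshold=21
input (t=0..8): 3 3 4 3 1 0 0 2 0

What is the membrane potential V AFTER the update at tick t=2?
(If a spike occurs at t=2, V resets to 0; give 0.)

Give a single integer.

Answer: 0

Derivation:
t=0: input=3 -> V=18
t=1: input=3 -> V=0 FIRE
t=2: input=4 -> V=0 FIRE
t=3: input=3 -> V=18
t=4: input=1 -> V=15
t=5: input=0 -> V=7
t=6: input=0 -> V=3
t=7: input=2 -> V=13
t=8: input=0 -> V=6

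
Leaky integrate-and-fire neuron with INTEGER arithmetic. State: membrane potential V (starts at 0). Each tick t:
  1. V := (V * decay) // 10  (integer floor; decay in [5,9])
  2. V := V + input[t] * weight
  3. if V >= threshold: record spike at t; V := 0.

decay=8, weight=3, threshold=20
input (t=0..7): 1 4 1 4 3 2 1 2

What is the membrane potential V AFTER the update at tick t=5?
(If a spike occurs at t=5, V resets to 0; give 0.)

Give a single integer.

Answer: 13

Derivation:
t=0: input=1 -> V=3
t=1: input=4 -> V=14
t=2: input=1 -> V=14
t=3: input=4 -> V=0 FIRE
t=4: input=3 -> V=9
t=5: input=2 -> V=13
t=6: input=1 -> V=13
t=7: input=2 -> V=16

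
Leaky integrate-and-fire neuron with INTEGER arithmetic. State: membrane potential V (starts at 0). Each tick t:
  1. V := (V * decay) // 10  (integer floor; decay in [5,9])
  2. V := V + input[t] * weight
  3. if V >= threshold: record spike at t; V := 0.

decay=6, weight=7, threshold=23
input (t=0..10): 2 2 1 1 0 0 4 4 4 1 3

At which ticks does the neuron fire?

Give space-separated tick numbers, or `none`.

t=0: input=2 -> V=14
t=1: input=2 -> V=22
t=2: input=1 -> V=20
t=3: input=1 -> V=19
t=4: input=0 -> V=11
t=5: input=0 -> V=6
t=6: input=4 -> V=0 FIRE
t=7: input=4 -> V=0 FIRE
t=8: input=4 -> V=0 FIRE
t=9: input=1 -> V=7
t=10: input=3 -> V=0 FIRE

Answer: 6 7 8 10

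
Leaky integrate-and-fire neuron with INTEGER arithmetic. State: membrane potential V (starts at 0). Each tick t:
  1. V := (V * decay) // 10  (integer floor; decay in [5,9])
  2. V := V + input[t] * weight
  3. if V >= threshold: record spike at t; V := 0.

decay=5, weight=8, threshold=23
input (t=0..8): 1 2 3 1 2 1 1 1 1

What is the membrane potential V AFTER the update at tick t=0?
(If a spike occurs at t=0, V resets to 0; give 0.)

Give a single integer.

Answer: 8

Derivation:
t=0: input=1 -> V=8
t=1: input=2 -> V=20
t=2: input=3 -> V=0 FIRE
t=3: input=1 -> V=8
t=4: input=2 -> V=20
t=5: input=1 -> V=18
t=6: input=1 -> V=17
t=7: input=1 -> V=16
t=8: input=1 -> V=16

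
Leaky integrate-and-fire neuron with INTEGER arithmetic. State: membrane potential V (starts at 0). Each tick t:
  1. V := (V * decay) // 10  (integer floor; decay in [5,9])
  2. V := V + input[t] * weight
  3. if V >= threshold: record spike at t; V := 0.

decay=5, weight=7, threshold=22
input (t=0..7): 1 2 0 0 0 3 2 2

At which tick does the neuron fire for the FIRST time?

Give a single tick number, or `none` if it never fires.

t=0: input=1 -> V=7
t=1: input=2 -> V=17
t=2: input=0 -> V=8
t=3: input=0 -> V=4
t=4: input=0 -> V=2
t=5: input=3 -> V=0 FIRE
t=6: input=2 -> V=14
t=7: input=2 -> V=21

Answer: 5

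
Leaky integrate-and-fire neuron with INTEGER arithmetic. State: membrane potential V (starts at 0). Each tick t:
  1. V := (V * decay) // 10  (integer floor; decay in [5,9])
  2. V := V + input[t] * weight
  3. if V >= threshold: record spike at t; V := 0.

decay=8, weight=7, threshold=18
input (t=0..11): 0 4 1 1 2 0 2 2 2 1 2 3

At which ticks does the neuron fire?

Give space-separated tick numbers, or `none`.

Answer: 1 4 7 9 11

Derivation:
t=0: input=0 -> V=0
t=1: input=4 -> V=0 FIRE
t=2: input=1 -> V=7
t=3: input=1 -> V=12
t=4: input=2 -> V=0 FIRE
t=5: input=0 -> V=0
t=6: input=2 -> V=14
t=7: input=2 -> V=0 FIRE
t=8: input=2 -> V=14
t=9: input=1 -> V=0 FIRE
t=10: input=2 -> V=14
t=11: input=3 -> V=0 FIRE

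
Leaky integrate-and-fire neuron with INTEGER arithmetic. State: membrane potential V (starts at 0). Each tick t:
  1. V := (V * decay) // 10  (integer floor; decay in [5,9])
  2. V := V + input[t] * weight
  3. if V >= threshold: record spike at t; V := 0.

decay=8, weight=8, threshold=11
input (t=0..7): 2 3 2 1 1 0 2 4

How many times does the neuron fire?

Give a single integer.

t=0: input=2 -> V=0 FIRE
t=1: input=3 -> V=0 FIRE
t=2: input=2 -> V=0 FIRE
t=3: input=1 -> V=8
t=4: input=1 -> V=0 FIRE
t=5: input=0 -> V=0
t=6: input=2 -> V=0 FIRE
t=7: input=4 -> V=0 FIRE

Answer: 6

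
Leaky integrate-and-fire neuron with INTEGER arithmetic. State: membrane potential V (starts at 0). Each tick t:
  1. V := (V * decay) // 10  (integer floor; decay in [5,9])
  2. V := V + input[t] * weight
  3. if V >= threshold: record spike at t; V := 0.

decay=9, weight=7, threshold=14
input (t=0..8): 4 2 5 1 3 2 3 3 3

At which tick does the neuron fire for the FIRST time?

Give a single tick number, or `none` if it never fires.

t=0: input=4 -> V=0 FIRE
t=1: input=2 -> V=0 FIRE
t=2: input=5 -> V=0 FIRE
t=3: input=1 -> V=7
t=4: input=3 -> V=0 FIRE
t=5: input=2 -> V=0 FIRE
t=6: input=3 -> V=0 FIRE
t=7: input=3 -> V=0 FIRE
t=8: input=3 -> V=0 FIRE

Answer: 0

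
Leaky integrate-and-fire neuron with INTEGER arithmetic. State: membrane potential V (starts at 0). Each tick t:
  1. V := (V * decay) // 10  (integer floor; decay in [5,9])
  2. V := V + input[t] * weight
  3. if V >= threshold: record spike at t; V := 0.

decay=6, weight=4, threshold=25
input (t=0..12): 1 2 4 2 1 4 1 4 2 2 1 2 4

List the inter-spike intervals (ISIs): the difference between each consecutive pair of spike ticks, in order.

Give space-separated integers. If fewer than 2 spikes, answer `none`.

t=0: input=1 -> V=4
t=1: input=2 -> V=10
t=2: input=4 -> V=22
t=3: input=2 -> V=21
t=4: input=1 -> V=16
t=5: input=4 -> V=0 FIRE
t=6: input=1 -> V=4
t=7: input=4 -> V=18
t=8: input=2 -> V=18
t=9: input=2 -> V=18
t=10: input=1 -> V=14
t=11: input=2 -> V=16
t=12: input=4 -> V=0 FIRE

Answer: 7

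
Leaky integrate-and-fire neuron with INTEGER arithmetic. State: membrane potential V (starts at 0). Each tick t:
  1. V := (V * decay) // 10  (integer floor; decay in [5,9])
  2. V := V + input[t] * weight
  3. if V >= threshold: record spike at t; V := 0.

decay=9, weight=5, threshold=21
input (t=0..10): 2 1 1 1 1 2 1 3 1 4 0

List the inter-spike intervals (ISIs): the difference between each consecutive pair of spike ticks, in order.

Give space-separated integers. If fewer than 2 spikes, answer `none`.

Answer: 3 2

Derivation:
t=0: input=2 -> V=10
t=1: input=1 -> V=14
t=2: input=1 -> V=17
t=3: input=1 -> V=20
t=4: input=1 -> V=0 FIRE
t=5: input=2 -> V=10
t=6: input=1 -> V=14
t=7: input=3 -> V=0 FIRE
t=8: input=1 -> V=5
t=9: input=4 -> V=0 FIRE
t=10: input=0 -> V=0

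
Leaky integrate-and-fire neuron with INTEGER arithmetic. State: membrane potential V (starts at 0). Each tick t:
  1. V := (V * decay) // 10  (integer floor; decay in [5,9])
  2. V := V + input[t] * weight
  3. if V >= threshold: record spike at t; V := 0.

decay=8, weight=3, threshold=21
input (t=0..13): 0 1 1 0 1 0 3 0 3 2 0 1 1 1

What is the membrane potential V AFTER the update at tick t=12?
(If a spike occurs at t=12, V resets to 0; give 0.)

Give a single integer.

t=0: input=0 -> V=0
t=1: input=1 -> V=3
t=2: input=1 -> V=5
t=3: input=0 -> V=4
t=4: input=1 -> V=6
t=5: input=0 -> V=4
t=6: input=3 -> V=12
t=7: input=0 -> V=9
t=8: input=3 -> V=16
t=9: input=2 -> V=18
t=10: input=0 -> V=14
t=11: input=1 -> V=14
t=12: input=1 -> V=14
t=13: input=1 -> V=14

Answer: 14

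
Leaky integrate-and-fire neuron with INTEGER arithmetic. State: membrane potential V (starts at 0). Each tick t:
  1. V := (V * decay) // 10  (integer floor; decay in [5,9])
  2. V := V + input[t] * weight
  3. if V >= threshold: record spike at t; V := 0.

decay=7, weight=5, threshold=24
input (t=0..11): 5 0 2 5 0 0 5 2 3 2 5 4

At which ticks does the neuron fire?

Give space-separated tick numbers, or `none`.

t=0: input=5 -> V=0 FIRE
t=1: input=0 -> V=0
t=2: input=2 -> V=10
t=3: input=5 -> V=0 FIRE
t=4: input=0 -> V=0
t=5: input=0 -> V=0
t=6: input=5 -> V=0 FIRE
t=7: input=2 -> V=10
t=8: input=3 -> V=22
t=9: input=2 -> V=0 FIRE
t=10: input=5 -> V=0 FIRE
t=11: input=4 -> V=20

Answer: 0 3 6 9 10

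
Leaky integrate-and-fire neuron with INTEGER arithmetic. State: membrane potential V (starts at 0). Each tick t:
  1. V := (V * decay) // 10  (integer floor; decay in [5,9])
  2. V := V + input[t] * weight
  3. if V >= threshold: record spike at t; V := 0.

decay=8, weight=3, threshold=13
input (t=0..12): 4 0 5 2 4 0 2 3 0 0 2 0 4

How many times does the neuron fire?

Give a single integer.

t=0: input=4 -> V=12
t=1: input=0 -> V=9
t=2: input=5 -> V=0 FIRE
t=3: input=2 -> V=6
t=4: input=4 -> V=0 FIRE
t=5: input=0 -> V=0
t=6: input=2 -> V=6
t=7: input=3 -> V=0 FIRE
t=8: input=0 -> V=0
t=9: input=0 -> V=0
t=10: input=2 -> V=6
t=11: input=0 -> V=4
t=12: input=4 -> V=0 FIRE

Answer: 4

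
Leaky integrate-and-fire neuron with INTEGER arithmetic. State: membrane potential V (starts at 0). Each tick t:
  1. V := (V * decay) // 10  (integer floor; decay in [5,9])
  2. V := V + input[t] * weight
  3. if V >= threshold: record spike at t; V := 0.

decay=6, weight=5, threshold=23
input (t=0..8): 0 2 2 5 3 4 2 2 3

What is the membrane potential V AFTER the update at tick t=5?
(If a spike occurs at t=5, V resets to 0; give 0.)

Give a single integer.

t=0: input=0 -> V=0
t=1: input=2 -> V=10
t=2: input=2 -> V=16
t=3: input=5 -> V=0 FIRE
t=4: input=3 -> V=15
t=5: input=4 -> V=0 FIRE
t=6: input=2 -> V=10
t=7: input=2 -> V=16
t=8: input=3 -> V=0 FIRE

Answer: 0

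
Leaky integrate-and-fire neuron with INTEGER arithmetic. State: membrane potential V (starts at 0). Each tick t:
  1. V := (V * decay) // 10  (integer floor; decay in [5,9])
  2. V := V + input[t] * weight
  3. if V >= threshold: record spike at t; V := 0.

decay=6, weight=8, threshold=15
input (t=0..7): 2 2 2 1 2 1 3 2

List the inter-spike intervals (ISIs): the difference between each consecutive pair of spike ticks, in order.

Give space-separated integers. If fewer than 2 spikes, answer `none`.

Answer: 1 1 2 2 1

Derivation:
t=0: input=2 -> V=0 FIRE
t=1: input=2 -> V=0 FIRE
t=2: input=2 -> V=0 FIRE
t=3: input=1 -> V=8
t=4: input=2 -> V=0 FIRE
t=5: input=1 -> V=8
t=6: input=3 -> V=0 FIRE
t=7: input=2 -> V=0 FIRE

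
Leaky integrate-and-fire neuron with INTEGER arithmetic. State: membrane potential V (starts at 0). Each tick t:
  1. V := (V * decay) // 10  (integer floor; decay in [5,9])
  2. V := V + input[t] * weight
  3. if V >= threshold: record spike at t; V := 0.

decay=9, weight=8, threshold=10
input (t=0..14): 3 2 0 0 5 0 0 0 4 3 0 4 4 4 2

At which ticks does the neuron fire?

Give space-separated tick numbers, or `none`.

t=0: input=3 -> V=0 FIRE
t=1: input=2 -> V=0 FIRE
t=2: input=0 -> V=0
t=3: input=0 -> V=0
t=4: input=5 -> V=0 FIRE
t=5: input=0 -> V=0
t=6: input=0 -> V=0
t=7: input=0 -> V=0
t=8: input=4 -> V=0 FIRE
t=9: input=3 -> V=0 FIRE
t=10: input=0 -> V=0
t=11: input=4 -> V=0 FIRE
t=12: input=4 -> V=0 FIRE
t=13: input=4 -> V=0 FIRE
t=14: input=2 -> V=0 FIRE

Answer: 0 1 4 8 9 11 12 13 14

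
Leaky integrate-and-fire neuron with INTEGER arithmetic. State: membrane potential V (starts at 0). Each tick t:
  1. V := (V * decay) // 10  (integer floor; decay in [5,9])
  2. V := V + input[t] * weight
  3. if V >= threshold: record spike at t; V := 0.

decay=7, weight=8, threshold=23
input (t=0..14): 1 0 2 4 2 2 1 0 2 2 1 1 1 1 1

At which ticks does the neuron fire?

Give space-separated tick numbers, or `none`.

Answer: 3 5 9

Derivation:
t=0: input=1 -> V=8
t=1: input=0 -> V=5
t=2: input=2 -> V=19
t=3: input=4 -> V=0 FIRE
t=4: input=2 -> V=16
t=5: input=2 -> V=0 FIRE
t=6: input=1 -> V=8
t=7: input=0 -> V=5
t=8: input=2 -> V=19
t=9: input=2 -> V=0 FIRE
t=10: input=1 -> V=8
t=11: input=1 -> V=13
t=12: input=1 -> V=17
t=13: input=1 -> V=19
t=14: input=1 -> V=21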